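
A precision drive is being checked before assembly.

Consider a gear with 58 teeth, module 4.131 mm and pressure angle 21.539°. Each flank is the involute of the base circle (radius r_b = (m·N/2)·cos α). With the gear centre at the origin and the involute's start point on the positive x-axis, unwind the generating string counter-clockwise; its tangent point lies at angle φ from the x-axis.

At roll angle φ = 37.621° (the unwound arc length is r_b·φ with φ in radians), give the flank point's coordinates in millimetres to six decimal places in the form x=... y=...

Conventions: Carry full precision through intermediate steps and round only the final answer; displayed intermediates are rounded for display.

x=132.926884 y=10.068749

class = single-mesh tooth geometry [base-circle involute, m = 4.131, 58T]
pitch radius r_p = m·N/2 = 4.131·58/2 = 119.799000
base radius r_b = r_p·cos α = 119.799000·cos 21.539° = 111.433182
roll angle φ = 37.621° = 0.65661032 rad
x = r_b·(cos φ + φ·sin φ) = 132.926884
y = r_b·(sin φ − φ·cos φ) = 10.068749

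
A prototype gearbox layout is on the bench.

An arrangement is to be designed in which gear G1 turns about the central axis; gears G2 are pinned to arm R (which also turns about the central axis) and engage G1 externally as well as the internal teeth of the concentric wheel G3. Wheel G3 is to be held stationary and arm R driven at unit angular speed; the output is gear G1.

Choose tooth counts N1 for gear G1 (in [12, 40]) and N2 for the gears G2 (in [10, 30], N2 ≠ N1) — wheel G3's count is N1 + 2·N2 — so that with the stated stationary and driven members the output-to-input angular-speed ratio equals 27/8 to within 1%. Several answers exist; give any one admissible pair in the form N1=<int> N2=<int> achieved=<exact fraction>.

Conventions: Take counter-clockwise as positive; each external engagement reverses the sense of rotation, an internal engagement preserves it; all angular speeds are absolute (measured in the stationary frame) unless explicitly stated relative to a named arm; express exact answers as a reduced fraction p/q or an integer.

planetary set to be sized for 27/8 (Willis relation)
Willis with ω_ring = 0: ω_sun/ω_arm = (N1+N3)/N1; set equal to 27/8  ⇒  N3/N1 = 27/8 − 1 = 19/8
N3 = N1 + 2·N2  ⇒  N2/N1 = (N3/N1 − 1)/2 = (19/8 − 1)/2 = 11/16
smallest multiple with N1 ≥ 12 and N2 ≥ 10: k = 1  ⇒  N1 = 1·16 = 16, N2 = 1·11 = 11 (N1 ≤ 40, N2 ≤ 30, N2 ≠ N1 ✓), N3 = 16 + 2·11 = 38
check: (N1+N3)/N1 with N1 = 16, N3 = 38 gives 27/8; |achieved − target| = 0 ≤ 27/800 ✓

N1=16 N2=11 achieved=27/8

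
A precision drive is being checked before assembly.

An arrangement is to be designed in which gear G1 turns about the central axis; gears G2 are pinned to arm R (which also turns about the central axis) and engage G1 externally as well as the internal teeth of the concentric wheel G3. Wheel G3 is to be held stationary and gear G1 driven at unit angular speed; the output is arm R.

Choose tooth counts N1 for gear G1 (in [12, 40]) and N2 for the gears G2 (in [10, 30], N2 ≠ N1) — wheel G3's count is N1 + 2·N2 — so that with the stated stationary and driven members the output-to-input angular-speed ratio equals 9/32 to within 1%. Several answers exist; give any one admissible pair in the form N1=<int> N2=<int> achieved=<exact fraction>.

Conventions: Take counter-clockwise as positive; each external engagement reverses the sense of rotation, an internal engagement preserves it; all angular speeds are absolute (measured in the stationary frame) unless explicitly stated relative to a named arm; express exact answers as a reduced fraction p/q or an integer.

topology: planetary set — design target 9/32, arm = carrier (Willis)
Willis with ω_ring = 0: ω_arm/ω_sun = N1/(N1+N3); set equal to 9/32  ⇒  N3/N1 = 1/(9/32) − 1 = 23/9
N3 = N1 + 2·N2  ⇒  N2/N1 = (N3/N1 − 1)/2 = (23/9 − 1)/2 = 7/9
smallest multiple with N1 ≥ 12 and N2 ≥ 10: k = 2  ⇒  N1 = 2·9 = 18, N2 = 2·7 = 14 (N1 ≤ 40, N2 ≤ 30, N2 ≠ N1 ✓), N3 = 18 + 2·14 = 46
check: N1/(N1+N3) with N1 = 18, N3 = 46 gives 9/32; |achieved − target| = 0 ≤ 9/3200 ✓

N1=18 N2=14 achieved=9/32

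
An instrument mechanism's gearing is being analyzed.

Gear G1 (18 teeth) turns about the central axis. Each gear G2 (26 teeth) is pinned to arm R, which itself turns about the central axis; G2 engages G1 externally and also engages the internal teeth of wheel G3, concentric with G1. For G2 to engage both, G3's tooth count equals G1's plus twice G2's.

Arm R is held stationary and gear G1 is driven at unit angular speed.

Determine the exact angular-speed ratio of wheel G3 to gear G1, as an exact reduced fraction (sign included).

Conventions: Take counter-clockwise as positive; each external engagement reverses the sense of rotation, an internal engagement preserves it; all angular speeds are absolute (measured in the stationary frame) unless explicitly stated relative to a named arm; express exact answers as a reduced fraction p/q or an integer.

-9/35

recognized (axles ride arm R): planetary set, 18/26/70 teeth
ring teeth: 18 + 2·26 = 70
18(ω_sun−ω_arm) = −70(ω_ring−ω_arm),  ω_arm = 0, ω_sun = 1
ω_ring = 0 − (18/70)(1−0) = -9/35
ω_out/ω_in = -9/35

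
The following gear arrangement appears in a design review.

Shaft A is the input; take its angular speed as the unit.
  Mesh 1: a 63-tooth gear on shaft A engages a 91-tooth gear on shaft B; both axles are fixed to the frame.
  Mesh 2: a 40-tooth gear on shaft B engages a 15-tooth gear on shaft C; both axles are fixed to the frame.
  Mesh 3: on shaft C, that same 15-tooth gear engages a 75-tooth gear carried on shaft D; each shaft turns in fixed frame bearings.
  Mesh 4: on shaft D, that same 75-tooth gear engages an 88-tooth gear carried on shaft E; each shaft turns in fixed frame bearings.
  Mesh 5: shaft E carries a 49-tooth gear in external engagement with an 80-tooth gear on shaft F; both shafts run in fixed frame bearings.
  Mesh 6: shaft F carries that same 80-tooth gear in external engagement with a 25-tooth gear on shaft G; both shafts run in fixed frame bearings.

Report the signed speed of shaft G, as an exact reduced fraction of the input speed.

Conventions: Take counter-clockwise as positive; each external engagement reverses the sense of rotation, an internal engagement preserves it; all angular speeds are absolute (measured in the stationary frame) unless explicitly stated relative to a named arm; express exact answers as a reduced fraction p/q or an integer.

6-mesh fixed-axis compound train (all bearings frame-fixed)
mesh 1 [63T→91T]: |ω|/ω_in = 1×63/91 = 9/13, sense flips to −
mesh 2 [40T→15T]: |ω|/ω_in = (9/13)×40/15 = 24/13, sense flips to +
mesh 3 [15T→75T]: |ω|/ω_in = (24/13)×15/75 = 24/65, sense flips to −
mesh 4 [75T→88T]: |ω|/ω_in = (24/65)×75/88 = 45/143, sense flips to +
mesh 5 [49T→80T]: |ω|/ω_in = (45/143)×49/80 = 441/2288, sense flips to −
mesh 6 [80T→25T]: |ω|/ω_in = (441/2288)×80/25 = 441/715, sense flips to +
signed output speed (× input speed) = 441/715

441/715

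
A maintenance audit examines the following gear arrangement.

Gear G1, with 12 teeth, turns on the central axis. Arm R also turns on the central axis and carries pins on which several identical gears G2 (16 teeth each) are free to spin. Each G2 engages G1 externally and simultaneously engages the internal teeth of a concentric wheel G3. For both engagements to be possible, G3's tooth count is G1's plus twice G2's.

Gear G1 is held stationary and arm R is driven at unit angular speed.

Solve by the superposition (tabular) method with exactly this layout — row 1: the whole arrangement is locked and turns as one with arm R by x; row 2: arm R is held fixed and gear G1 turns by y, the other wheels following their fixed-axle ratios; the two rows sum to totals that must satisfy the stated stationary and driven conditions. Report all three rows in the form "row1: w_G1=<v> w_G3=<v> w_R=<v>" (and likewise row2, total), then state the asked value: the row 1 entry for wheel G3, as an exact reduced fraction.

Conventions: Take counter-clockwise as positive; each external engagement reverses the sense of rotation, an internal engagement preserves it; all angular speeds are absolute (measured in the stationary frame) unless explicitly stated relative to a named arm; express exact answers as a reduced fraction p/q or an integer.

row1: w_G1=1 w_G3=1 w_R=1
row2: w_G1=-1 w_G3=3/11 w_R=0
total: w_G1=0 w_G3=14/11 w_R=1
asked value: 1

recognized (axles ride arm R): planetary set, 12/16/44 teeth
row 1 — lock + rotate with arm: ω_sun = ω_ring = ω_arm = x
superposition row 2 [arm held]: sun y, ring −(12/44)·y, arm 0
boundary: total ω_sun = x + y = 0 and total ω_arm = x = 1  ⇒  y = -1, x = 1
row 2 ring = −(12/44)·(-1) = 3/11
totals (row 1 + row 2): sun 1 + (-1) = 0, ring 1 + 3/11 = 14/11, arm 1 + 0 = 1
asked cell (row1, ring) = 1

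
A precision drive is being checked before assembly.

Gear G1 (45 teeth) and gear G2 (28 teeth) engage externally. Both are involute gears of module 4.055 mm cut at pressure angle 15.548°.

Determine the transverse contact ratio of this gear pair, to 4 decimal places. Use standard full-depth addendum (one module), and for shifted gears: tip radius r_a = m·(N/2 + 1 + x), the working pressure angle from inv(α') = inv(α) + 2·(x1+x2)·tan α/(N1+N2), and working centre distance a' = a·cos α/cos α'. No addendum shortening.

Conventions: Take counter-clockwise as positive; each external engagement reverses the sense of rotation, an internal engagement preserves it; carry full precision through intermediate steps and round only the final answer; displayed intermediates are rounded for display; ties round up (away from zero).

topology: single-mesh involute geometry — m = 4.055, 45T/28T pair
base radii: r_b1 = 87.898776, r_b2 = 54.692572
tip radii: r_a1 = 95.292500, r_a2 = 60.825000
no profile shift: α' = α, a' = a
action lengths: √(r_a1²−r_b1²) = 36.803066, √(r_a2²−r_b2²) = 26.615845
base pitch p_b = π·m·cos α = 12.272984
CR = (36.803066 + 26.615845 − 148.007500·sin 15.54800°)/12.272984 = 1.934831
contact ratio ≈ 1.9348

1.9348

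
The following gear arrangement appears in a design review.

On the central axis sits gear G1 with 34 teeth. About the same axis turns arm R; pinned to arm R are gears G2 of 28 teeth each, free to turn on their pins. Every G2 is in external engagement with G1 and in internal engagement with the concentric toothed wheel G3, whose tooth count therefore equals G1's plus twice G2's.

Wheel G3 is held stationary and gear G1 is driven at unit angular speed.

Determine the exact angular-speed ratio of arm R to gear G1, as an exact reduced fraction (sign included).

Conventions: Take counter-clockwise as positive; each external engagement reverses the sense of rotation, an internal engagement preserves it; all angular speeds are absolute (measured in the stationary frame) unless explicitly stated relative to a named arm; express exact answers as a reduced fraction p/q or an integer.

17/62

topology: planetary set — G1 34T / G2 28T / G3 90T, arm = carrier (Willis)
ring teeth: 34 + 2·28 = 90
34(ω_sun−ω_arm) = −90(ω_ring−ω_arm),  ω_ring = 0, ω_sun = 1
34(1−ω_arm) = −90(0−ω_arm)  ⇒  124·ω_arm = 34  ⇒  ω_arm = 17/62
ω_out/ω_in = 17/62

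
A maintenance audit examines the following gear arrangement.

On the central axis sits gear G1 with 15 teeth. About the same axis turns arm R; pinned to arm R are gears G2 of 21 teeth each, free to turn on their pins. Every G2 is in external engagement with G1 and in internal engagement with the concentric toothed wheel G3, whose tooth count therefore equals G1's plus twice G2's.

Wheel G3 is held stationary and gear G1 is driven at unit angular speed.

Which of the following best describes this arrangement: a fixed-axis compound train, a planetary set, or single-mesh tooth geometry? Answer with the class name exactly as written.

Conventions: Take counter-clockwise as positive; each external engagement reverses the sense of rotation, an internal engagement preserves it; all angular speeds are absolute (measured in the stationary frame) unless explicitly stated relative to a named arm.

planetary set (15T centre, 21T on arm, 57T internal) — Willis relation
classification: planetary set

planetary set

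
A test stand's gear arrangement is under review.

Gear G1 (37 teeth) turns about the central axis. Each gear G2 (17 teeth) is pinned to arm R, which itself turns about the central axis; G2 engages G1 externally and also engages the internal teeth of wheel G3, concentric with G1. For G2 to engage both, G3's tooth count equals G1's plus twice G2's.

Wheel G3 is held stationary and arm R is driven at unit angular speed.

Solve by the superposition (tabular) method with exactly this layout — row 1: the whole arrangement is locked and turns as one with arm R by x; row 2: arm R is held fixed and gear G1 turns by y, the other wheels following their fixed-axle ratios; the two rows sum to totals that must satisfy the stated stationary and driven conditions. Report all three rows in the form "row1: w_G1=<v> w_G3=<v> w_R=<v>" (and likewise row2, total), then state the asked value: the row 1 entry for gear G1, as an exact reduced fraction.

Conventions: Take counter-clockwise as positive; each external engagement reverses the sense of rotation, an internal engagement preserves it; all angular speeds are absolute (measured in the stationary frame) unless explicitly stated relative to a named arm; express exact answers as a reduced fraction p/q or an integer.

row1: w_G1=1 w_G3=1 w_R=1
row2: w_G1=71/37 w_G3=-1 w_R=0
total: w_G1=108/37 w_G3=0 w_R=1
asked value: 1

topology: planetary set — G1 37T / G2 17T / G3 71T, arm = carrier (Willis)
row 1 (train locked, turned with arm): all members turn x
row 2 — arm fixed, fixed-axis ratios: sun y, ring −(37/71)·y, arm 0
boundary: total ω_ring = x − (37/71)·y = 0 and total ω_arm = x = 1  ⇒  y = 71/37, x = 1
row 2 ring = −(37/71)·71/37 = -1
totals (row 1 + row 2): sun 1 + 71/37 = 108/37, ring 1 + (-1) = 0, arm 1 + 0 = 1
asked cell (row1, sun) = 1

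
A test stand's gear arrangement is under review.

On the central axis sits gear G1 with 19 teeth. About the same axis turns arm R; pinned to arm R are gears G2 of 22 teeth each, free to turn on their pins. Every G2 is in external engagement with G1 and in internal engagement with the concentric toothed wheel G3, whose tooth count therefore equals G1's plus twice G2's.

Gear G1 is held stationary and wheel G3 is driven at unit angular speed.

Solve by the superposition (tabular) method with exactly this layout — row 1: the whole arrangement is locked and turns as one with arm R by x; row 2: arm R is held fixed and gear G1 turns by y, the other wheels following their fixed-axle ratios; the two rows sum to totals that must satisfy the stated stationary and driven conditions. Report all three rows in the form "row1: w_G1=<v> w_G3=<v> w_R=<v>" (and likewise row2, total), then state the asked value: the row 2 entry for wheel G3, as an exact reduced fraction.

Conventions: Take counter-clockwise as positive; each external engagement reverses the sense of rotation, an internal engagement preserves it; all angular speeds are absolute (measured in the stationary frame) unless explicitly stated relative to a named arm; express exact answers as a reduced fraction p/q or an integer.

class = planetary set [G3 = 19+2·22 = 63; Willis about the carrier]
row 1 (train locked, turned with arm): all members turn x
superposition row 2 [arm held]: sun y, ring −(19/63)·y, arm 0
boundary: total ω_sun = x + y = 0 and total ω_ring = x − (19/63)·y = 1  ⇒  y = -63/82, x = 63/82
row 2 ring = −(19/63)·(-63/82) = 19/82
totals (row 1 + row 2): sun 63/82 + (-63/82) = 0, ring 63/82 + 19/82 = 1, arm 63/82 + 0 = 63/82
asked cell (row2, ring) = 19/82

row1: w_G1=63/82 w_G3=63/82 w_R=63/82
row2: w_G1=-63/82 w_G3=19/82 w_R=0
total: w_G1=0 w_G3=1 w_R=63/82
asked value: 19/82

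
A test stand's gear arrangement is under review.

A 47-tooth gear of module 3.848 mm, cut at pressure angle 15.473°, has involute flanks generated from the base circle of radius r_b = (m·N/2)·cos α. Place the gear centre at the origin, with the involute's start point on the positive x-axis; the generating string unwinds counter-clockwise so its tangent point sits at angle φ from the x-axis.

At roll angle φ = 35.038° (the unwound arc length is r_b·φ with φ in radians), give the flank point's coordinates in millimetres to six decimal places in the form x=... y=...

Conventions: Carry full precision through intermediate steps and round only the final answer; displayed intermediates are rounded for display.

x=101.954114 y=6.398379

single-mesh involute tooth geometry (47T wheel at module 3.848)
pitch radius r_p = m·N/2 = 3.848·47/2 = 90.428000
base radius r_b = r_p·cos α = 90.428000·cos 15.473° = 87.150553
roll angle φ = 35.038° = 0.61152846 rad
x = r_b·(cos φ + φ·sin φ) = 101.954114
y = r_b·(sin φ − φ·cos φ) = 6.398379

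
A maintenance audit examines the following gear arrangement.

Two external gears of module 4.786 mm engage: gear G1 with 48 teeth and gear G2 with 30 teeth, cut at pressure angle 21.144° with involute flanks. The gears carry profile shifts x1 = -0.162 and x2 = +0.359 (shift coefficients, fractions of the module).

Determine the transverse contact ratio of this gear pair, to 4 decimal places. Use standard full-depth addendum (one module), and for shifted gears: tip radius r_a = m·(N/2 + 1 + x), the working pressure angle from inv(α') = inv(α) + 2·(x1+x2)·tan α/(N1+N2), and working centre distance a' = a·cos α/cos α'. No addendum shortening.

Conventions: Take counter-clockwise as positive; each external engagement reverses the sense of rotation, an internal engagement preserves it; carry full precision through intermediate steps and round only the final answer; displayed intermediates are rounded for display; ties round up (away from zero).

1.5859

recognized (one external pair, fixed centres): single-mesh tooth geometry, m = 4.786, N1 = 48, N2 = 30
base radii: r_b1 = 107.130988, r_b2 = 66.956868
tip radii: r_a1 = 118.874668, r_a2 = 78.294174
inv(α') = inv(21.144°) + 2·(-0.162+0.359)·tan α/(48+30) = 0.01967160  ⇒  α' = 21.86494°
a' = a·cos α / cos α' = 186.6540·cos 21.144°/cos 21.86494° = 187.581671
action lengths: √(r_a1²−r_b1²) = 51.518327, √(r_a2²−r_b2²) = 40.580236
base pitch p_b = π·m·cos α = 14.023414
CR = (51.518327 + 40.580236 − 187.581671·sin 21.86494°)/14.023414 = 1.585877
contact ratio ≈ 1.5859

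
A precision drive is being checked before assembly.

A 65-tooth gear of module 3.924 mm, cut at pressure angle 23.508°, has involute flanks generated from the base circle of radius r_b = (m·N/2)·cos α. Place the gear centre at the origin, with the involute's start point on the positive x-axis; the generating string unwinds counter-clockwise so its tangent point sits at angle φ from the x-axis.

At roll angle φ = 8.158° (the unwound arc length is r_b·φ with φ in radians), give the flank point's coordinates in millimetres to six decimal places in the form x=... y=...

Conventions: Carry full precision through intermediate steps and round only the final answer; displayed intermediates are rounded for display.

recognized (one wheel, involute flank): single-mesh tooth geometry, m = 3.924, N = 65
pitch radius r_p = m·N/2 = 3.924·65/2 = 127.530000
base radius r_b = r_p·cos α = 127.530000·cos 23.508° = 116.945570
roll angle φ = 8.158° = 0.14238396 rad
x = r_b·(cos φ + φ·sin φ) = 118.124998
y = r_b·(sin φ − φ·cos φ) = 0.112296

x=118.124998 y=0.112296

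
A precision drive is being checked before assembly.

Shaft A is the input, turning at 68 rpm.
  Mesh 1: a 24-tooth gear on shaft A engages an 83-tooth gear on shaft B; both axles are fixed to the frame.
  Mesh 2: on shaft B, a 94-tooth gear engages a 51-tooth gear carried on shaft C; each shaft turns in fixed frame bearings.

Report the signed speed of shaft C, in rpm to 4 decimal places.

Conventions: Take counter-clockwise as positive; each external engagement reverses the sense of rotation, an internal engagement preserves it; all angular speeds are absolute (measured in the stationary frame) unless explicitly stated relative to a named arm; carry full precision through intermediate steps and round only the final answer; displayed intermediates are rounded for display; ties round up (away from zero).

+36.2410 rpm

recognized (3 fixed axles, 2 meshes): fixed-axis compound train
mesh 1 [24T→83T]: ω = 68.0000×24/83 = 19.6627 rpm, sense flips to −
mesh 2 [94T→51T]: ω = 19.6627×94/51 = 36.2410 rpm, sense flips to +
signed output speed = +36.2410 rpm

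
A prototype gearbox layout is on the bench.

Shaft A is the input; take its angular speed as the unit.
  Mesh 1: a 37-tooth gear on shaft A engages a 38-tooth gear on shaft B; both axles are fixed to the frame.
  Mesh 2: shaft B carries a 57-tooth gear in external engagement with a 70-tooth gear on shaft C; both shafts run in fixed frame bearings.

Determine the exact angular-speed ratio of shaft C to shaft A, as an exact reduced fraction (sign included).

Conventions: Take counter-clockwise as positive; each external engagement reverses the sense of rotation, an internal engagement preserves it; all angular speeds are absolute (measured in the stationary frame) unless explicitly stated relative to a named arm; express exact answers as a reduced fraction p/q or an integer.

class = fixed-axis compound train [2 meshes; 2 ratios multiply, 2 sense flips]
mesh 1 [37T→38T]: running ratio 37/38, sense −
mesh 2 [57T→70T]: running ratio 111/140, sense +
ω_out/ω_in = 111/140

111/140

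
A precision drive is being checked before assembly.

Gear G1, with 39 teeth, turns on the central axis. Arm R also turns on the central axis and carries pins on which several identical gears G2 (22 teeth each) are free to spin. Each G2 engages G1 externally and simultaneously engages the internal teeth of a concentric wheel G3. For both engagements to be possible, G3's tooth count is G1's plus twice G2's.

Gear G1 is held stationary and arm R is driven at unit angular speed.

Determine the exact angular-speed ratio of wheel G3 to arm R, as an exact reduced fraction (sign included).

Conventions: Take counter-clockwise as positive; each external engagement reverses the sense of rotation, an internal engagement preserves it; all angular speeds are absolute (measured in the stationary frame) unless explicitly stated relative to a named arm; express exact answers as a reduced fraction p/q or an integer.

122/83

class = planetary set [G3 = 39+2·22 = 83; Willis about the carrier]
ring teeth: 39 + 2·22 = 83
39(ω_sun−ω_arm) = −83(ω_ring−ω_arm),  ω_sun = 0, ω_arm = 1
ω_ring = 1 − (39/83)(0−1) = 122/83
ω_out/ω_in = 122/83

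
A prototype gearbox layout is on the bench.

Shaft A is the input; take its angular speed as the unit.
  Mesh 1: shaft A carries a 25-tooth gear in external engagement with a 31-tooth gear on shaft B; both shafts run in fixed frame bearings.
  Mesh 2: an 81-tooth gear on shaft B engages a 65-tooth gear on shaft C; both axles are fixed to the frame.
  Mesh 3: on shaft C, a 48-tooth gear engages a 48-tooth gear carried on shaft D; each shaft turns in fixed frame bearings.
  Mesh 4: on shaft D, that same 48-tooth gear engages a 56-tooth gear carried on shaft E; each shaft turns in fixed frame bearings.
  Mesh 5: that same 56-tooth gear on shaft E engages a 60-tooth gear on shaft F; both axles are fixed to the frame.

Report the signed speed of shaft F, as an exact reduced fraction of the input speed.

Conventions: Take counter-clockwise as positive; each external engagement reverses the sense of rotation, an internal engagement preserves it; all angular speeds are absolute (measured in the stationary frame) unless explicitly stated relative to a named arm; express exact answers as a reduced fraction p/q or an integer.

5-mesh fixed-axis compound train (all bearings frame-fixed)
mesh 1 [25T→31T]: |ω|/ω_in = 1×25/31 = 25/31, sense flips to −
mesh 2 [81T→65T]: |ω|/ω_in = (25/31)×81/65 = 405/403, sense flips to +
mesh 3 [48T→48T]: |ω|/ω_in = (405/403)×48/48 = 405/403, sense flips to −
mesh 4 [48T→56T]: |ω|/ω_in = (405/403)×48/56 = 2430/2821, sense flips to +
mesh 5 [56T→60T]: |ω|/ω_in = (2430/2821)×56/60 = 324/403, sense flips to −
signed output speed (× input speed) = -324/403

-324/403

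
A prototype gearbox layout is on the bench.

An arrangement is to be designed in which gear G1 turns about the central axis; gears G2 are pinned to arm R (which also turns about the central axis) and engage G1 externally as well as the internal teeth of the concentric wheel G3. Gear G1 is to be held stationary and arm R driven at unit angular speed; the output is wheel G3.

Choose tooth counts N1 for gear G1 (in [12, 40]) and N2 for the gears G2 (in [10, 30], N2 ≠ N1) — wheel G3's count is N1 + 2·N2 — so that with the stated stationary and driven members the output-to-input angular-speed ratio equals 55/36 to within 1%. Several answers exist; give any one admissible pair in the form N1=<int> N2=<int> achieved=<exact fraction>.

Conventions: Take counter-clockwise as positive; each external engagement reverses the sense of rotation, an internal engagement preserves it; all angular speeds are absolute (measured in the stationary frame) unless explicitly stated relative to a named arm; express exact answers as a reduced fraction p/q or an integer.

topology: planetary set — design target 55/36, arm = carrier (Willis)
Willis with ω_sun = 0: ω_ring/ω_arm = (N1+N3)/N3; set equal to 55/36  ⇒  N3/N1 = 1/(55/36 − 1) = 36/19
N3 = N1 + 2·N2  ⇒  N2/N1 = (N3/N1 − 1)/2 = (36/19 − 1)/2 = 17/38
smallest multiple with N1 ≥ 12 and N2 ≥ 10: k = 1  ⇒  N1 = 1·38 = 38, N2 = 1·17 = 17 (N1 ≤ 40, N2 ≤ 30, N2 ≠ N1 ✓), N3 = 38 + 2·17 = 72
check: (N1+N3)/N3 with N1 = 38, N3 = 72 gives 55/36; |achieved − target| = 0 ≤ 11/720 ✓

N1=38 N2=17 achieved=55/36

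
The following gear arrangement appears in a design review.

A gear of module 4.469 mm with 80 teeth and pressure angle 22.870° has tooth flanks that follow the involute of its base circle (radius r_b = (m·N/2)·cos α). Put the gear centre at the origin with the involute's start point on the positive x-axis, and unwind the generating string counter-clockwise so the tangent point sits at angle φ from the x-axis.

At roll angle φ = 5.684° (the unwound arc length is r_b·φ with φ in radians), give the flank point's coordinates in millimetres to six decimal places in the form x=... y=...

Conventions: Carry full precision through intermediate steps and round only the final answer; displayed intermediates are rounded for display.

x=165.515996 y=0.053550

single-mesh involute tooth geometry (80T wheel at module 4.469)
pitch radius r_p = m·N/2 = 4.469·80/2 = 178.760000
base radius r_b = r_p·cos α = 178.760000·cos 22.870° = 164.707502
roll angle φ = 5.684° = 0.09920451 rad
x = r_b·(cos φ + φ·sin φ) = 165.515996
y = r_b·(sin φ − φ·cos φ) = 0.053550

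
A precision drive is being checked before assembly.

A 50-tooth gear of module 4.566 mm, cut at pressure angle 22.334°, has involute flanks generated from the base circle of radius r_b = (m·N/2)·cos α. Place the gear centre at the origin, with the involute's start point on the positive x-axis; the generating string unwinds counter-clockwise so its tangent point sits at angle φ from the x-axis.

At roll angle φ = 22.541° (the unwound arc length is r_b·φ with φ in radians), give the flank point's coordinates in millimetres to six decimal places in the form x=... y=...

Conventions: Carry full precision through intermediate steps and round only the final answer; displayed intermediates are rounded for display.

recognized (one wheel, involute flank): single-mesh tooth geometry, m = 4.566, N = 50
pitch radius r_p = m·N/2 = 4.566·50/2 = 114.150000
base radius r_b = r_p·cos α = 114.150000·cos 22.334° = 105.586967
roll angle φ = 22.541° = 0.39341467 rad
x = r_b·(cos φ + φ·sin φ) = 113.444621
y = r_b·(sin φ − φ·cos φ) = 2.110105

x=113.444621 y=2.110105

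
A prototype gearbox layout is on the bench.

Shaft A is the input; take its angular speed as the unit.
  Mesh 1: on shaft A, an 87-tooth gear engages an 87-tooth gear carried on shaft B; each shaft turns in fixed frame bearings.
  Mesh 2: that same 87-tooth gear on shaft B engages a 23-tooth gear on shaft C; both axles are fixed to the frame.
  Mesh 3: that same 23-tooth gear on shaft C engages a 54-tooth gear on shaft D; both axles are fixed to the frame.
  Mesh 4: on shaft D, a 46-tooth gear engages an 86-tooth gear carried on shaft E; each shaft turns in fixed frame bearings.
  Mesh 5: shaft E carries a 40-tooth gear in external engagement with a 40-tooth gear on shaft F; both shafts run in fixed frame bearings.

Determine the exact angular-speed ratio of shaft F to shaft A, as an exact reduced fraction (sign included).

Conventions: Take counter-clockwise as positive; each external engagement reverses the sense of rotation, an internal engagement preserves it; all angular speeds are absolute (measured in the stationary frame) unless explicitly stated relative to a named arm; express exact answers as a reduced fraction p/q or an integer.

class = fixed-axis compound train [5 meshes; 5 ratios multiply, 5 sense flips]
mesh 1 [87T→87T]: running ratio 1, sense −
mesh 2 [87T→23T]: running ratio 87/23, sense +
mesh 3 [23T→54T]: running ratio 29/18, sense −
mesh 4 [46T→86T]: running ratio 667/774, sense +
mesh 5 [40T→40T]: running ratio 667/774, sense −
ω_out/ω_in = -667/774

-667/774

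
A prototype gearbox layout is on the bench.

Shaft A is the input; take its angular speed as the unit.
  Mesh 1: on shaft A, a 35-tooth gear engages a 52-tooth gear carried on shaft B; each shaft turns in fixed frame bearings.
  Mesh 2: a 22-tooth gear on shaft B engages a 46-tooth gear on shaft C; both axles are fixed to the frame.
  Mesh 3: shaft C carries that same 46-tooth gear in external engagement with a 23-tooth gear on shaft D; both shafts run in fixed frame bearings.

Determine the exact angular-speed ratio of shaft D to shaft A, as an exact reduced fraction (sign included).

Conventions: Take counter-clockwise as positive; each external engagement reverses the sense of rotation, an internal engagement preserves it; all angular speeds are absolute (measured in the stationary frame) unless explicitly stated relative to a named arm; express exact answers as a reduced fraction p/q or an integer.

class = fixed-axis compound train [3 meshes; 3 ratios multiply, 3 sense flips]
mesh 1 [35T→52T]: running ratio 35/52, sense −
mesh 2 [22T→46T]: running ratio 385/1196, sense +
mesh 3 [46T→23T]: running ratio 385/598, sense −
ω_out/ω_in = -385/598

-385/598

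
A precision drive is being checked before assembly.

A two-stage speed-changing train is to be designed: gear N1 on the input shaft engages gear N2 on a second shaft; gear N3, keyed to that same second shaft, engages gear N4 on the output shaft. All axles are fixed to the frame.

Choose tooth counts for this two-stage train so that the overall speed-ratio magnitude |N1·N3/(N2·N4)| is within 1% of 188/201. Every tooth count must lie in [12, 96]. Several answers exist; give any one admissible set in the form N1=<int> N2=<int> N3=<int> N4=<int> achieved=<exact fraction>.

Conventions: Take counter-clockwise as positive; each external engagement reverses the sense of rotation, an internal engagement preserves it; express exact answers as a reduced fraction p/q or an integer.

class = fixed-axis compound train [2-stage, 188/201 wanted]
target = 188/201 in lowest terms: an exact hit needs N1·N3 = k·188 and N2·N4 = k·201 for one integer k, every count in [12, 96]; additionally prefer no 1:1 stage (N1 ≠ N2, N3 ≠ N4)
k = 1…3: no 1:1-free in-range split of k·188 and k·201 into factor pairs; take k = 4
k = 4: N1·N3 = 752 = 16·47, N2·N4 = 804 = 12·67
achieved = 16·47/(12·67) = 188/201; |achieved − target| = 0 ≤ 47/5025 ✓

N1=16 N2=12 N3=47 N4=67 achieved=188/201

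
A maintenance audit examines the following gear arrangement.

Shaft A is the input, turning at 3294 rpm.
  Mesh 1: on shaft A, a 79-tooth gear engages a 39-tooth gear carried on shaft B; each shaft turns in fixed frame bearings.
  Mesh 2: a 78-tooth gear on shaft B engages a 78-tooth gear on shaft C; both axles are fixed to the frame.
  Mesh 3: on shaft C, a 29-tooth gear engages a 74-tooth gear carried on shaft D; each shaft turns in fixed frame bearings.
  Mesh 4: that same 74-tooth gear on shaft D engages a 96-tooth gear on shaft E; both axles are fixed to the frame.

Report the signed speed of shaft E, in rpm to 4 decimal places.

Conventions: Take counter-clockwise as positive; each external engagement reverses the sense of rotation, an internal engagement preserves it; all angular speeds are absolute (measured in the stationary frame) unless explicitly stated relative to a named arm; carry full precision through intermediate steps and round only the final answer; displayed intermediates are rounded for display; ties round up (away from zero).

+2015.6394 rpm

topology: fixed-axis compound train — 4 meshes, A→E
mesh 1 [79T→39T]: ω = 3294.0000×79/39 = 6672.4615 rpm, sense flips to −
mesh 2 [78T→78T]: ω = 6672.4615×78/78 = 6672.4615 rpm, sense flips to +
mesh 3 [29T→74T]: ω = 6672.4615×29/74 = 2614.8836 rpm, sense flips to −
mesh 4 [74T→96T]: ω = 2614.8836×74/96 = 2015.6394 rpm, sense flips to +
signed output speed = +2015.6394 rpm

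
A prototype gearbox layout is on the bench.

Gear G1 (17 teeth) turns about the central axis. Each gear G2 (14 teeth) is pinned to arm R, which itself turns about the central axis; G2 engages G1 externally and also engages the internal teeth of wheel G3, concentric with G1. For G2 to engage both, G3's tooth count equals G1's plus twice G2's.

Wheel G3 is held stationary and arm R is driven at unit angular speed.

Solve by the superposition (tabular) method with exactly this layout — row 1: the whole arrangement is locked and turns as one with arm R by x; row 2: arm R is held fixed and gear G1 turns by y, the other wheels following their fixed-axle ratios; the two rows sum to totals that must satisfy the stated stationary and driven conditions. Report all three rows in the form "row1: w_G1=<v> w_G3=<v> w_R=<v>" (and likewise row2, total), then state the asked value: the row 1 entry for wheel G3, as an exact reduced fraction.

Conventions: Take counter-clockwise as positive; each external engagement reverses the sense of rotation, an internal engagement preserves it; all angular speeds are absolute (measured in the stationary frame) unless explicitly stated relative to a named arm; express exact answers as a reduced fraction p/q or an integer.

topology: planetary set — G1 17T / G2 14T / G3 45T, arm = carrier (Willis)
row 1 — lock + rotate with arm: ω_sun = ω_ring = ω_arm = x
row 2: sun turns y, ring = −(17/45)·y, arm 0
boundary: total ω_ring = x − (17/45)·y = 0 and total ω_arm = x = 1  ⇒  y = 45/17, x = 1
row 2 ring = −(17/45)·45/17 = -1
totals (row 1 + row 2): sun 1 + 45/17 = 62/17, ring 1 + (-1) = 0, arm 1 + 0 = 1
asked cell (row1, ring) = 1

row1: w_G1=1 w_G3=1 w_R=1
row2: w_G1=45/17 w_G3=-1 w_R=0
total: w_G1=62/17 w_G3=0 w_R=1
asked value: 1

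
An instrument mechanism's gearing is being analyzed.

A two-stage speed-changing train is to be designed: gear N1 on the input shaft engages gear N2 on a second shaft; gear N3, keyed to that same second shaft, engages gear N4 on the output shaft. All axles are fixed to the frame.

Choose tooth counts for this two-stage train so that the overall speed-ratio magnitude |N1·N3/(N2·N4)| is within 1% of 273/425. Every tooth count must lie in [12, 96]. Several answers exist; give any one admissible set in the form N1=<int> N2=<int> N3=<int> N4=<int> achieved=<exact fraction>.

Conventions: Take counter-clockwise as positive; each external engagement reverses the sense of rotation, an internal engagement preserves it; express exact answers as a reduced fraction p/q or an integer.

topology: fixed-axis compound train — 2 stages, target 273/425
target = 273/425 in lowest terms: an exact hit needs N1·N3 = k·273 and N2·N4 = k·425 for one integer k, every count in [12, 96]; additionally prefer no 1:1 stage (N1 ≠ N2, N3 ≠ N4)
k = 1: N1·N3 = 273 = 13·21, N2·N4 = 425 = 17·25
achieved = 13·21/(17·25) = 273/425; |achieved − target| = 0 ≤ 273/42500 ✓

N1=13 N2=17 N3=21 N4=25 achieved=273/425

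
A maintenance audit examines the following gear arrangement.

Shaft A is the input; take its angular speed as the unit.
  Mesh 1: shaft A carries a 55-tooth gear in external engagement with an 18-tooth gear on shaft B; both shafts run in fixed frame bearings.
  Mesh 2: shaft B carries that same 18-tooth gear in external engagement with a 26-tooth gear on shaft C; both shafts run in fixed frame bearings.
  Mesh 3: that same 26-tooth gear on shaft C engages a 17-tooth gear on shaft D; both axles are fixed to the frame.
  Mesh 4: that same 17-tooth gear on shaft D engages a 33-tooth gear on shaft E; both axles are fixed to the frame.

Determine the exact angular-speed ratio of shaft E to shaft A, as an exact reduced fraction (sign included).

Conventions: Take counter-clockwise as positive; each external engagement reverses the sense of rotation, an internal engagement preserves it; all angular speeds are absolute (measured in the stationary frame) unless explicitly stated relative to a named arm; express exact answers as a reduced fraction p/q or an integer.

5/3

class = fixed-axis compound train [4 meshes; 4 ratios multiply, 4 sense flips]
mesh 1 [55T→18T]: running ratio 55/18, sense −
mesh 2 [18T→26T]: running ratio 55/26, sense +
mesh 3 [26T→17T]: running ratio 55/17, sense −
mesh 4 [17T→33T]: running ratio 5/3, sense +
ω_out/ω_in = 5/3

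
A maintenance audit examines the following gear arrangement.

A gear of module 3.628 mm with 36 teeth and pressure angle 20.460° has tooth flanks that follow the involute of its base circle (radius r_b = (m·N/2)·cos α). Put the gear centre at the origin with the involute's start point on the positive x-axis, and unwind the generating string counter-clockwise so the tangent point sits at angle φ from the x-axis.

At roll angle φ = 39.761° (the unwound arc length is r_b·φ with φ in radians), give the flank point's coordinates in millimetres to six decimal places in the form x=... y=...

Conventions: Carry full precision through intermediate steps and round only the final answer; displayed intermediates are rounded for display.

x=74.190163 y=6.493257

recognized (one wheel, involute flank): single-mesh tooth geometry, m = 3.628, N = 36
pitch radius r_p = m·N/2 = 3.628·36/2 = 65.304000
base radius r_b = r_p·cos α = 65.304000·cos 20.460° = 61.184392
roll angle φ = 39.761° = 0.69396036 rad
x = r_b·(cos φ + φ·sin φ) = 74.190163
y = r_b·(sin φ − φ·cos φ) = 6.493257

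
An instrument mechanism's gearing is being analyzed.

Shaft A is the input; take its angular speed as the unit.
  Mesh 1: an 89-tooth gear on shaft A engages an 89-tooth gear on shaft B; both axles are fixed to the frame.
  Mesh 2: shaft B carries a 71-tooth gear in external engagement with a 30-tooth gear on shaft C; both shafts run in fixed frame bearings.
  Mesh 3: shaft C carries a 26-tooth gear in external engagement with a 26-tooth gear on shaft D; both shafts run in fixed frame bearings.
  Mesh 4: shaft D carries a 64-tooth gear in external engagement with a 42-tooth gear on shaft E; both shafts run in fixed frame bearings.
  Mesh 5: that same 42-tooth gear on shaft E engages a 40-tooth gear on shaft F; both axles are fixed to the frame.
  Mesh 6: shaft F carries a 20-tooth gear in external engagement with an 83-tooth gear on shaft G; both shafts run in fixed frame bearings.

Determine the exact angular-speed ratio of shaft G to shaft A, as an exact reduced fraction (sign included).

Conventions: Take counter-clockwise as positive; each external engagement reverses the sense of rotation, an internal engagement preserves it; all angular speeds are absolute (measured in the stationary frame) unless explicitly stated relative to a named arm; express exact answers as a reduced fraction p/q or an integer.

1136/1245

class = fixed-axis compound train [6 meshes; 6 ratios multiply, 6 sense flips]
mesh 1 [89T→89T]: running ratio 1, sense −
mesh 2 [71T→30T]: running ratio 71/30, sense +
mesh 3 [26T→26T]: running ratio 71/30, sense −
mesh 4 [64T→42T]: running ratio 1136/315, sense +
mesh 5 [42T→40T]: running ratio 284/75, sense −
mesh 6 [20T→83T]: running ratio 1136/1245, sense +
ω_out/ω_in = 1136/1245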